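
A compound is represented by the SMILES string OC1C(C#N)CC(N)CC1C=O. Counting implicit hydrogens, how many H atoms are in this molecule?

Walk through each heavy atom and fill implicit hydrogens from standard valence (C 4, N 3, O 2, S 2, halogen 1):
  atom 1: O, bond orders sum to 1 (valence 2) → 1 H
  atom 2: C, bond orders sum to 3 (valence 4) → 1 H
  atom 3: C, bond orders sum to 3 (valence 4) → 1 H
  atom 4: C, bond orders sum to 4 (valence 4) → 0 H
  atom 5: N, bond orders sum to 3 (valence 3) → 0 H
  atom 6: C, bond orders sum to 2 (valence 4) → 2 H
  atom 7: C, bond orders sum to 3 (valence 4) → 1 H
  atom 8: N, bond orders sum to 1 (valence 3) → 2 H
  atom 9: C, bond orders sum to 2 (valence 4) → 2 H
  atom 10: C, bond orders sum to 3 (valence 4) → 1 H
  atom 11: C, bond orders sum to 3 (valence 4) → 1 H
  atom 12: O, bond orders sum to 2 (valence 2) → 0 H
Total hydrogens: 12.

12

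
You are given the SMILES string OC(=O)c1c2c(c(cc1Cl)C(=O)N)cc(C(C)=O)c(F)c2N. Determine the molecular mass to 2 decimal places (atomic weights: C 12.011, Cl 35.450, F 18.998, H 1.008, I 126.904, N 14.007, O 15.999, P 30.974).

324.69 g/mol

First, the molecular formula is C14H10ClFN2O4 (counting implicit H from valence).
  C: 14 × 12.011 = 168.154
  Cl: 1 × 35.450 = 35.450
  F: 1 × 18.998 = 18.998
  H: 10 × 1.008 = 10.080
  N: 2 × 14.007 = 28.014
  O: 4 × 15.999 = 63.996
Sum: 14×12.011 + 1×35.450 + 1×18.998 + 10×1.008 + 2×14.007 + 4×15.999 = 324.692 → 324.69 g/mol.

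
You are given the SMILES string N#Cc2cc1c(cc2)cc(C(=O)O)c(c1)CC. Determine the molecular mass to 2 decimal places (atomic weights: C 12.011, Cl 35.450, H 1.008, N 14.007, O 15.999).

225.25 g/mol

First, the molecular formula is C14H11NO2 (counting implicit H from valence).
  C: 14 × 12.011 = 168.154
  H: 11 × 1.008 = 11.088
  N: 1 × 14.007 = 14.007
  O: 2 × 15.999 = 31.998
Sum: 14×12.011 + 11×1.008 + 1×14.007 + 2×15.999 = 225.247 → 225.25 g/mol.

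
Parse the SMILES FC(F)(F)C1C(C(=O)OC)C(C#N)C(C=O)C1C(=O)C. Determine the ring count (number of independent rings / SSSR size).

1

In SMILES, each pair of matching ring-closure digits denotes one ring-closing bond; the number of such bonds equals the number of independent rings.
Ring-closure bonds here: 1.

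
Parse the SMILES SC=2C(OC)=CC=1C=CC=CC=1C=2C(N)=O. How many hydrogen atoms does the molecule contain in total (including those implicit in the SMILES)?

Walk through each heavy atom and fill implicit hydrogens from standard valence (C 4, N 3, O 2, S 2, halogen 1):
  atom 1: S, bond orders sum to 1 (valence 2) → 1 H
  atom 2: C, bond orders sum to 4 (valence 4) → 0 H
  atom 3: C, bond orders sum to 4 (valence 4) → 0 H
  atom 4: O, bond orders sum to 2 (valence 2) → 0 H
  atom 5: C, bond orders sum to 1 (valence 4) → 3 H
  atom 6: C, bond orders sum to 3 (valence 4) → 1 H
  atom 7: C, bond orders sum to 4 (valence 4) → 0 H
  atom 8: C, bond orders sum to 3 (valence 4) → 1 H
  atom 9: C, bond orders sum to 3 (valence 4) → 1 H
  atom 10: C, bond orders sum to 3 (valence 4) → 1 H
  atom 11: C, bond orders sum to 3 (valence 4) → 1 H
  atom 12: C, bond orders sum to 4 (valence 4) → 0 H
  atom 13: C, bond orders sum to 4 (valence 4) → 0 H
  atom 14: C, bond orders sum to 4 (valence 4) → 0 H
  atom 15: N, bond orders sum to 1 (valence 3) → 2 H
  atom 16: O, bond orders sum to 2 (valence 2) → 0 H
Total hydrogens: 11.

11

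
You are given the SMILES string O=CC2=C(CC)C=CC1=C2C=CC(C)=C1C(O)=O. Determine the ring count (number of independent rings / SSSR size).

2

In SMILES, each pair of matching ring-closure digits denotes one ring-closing bond; the number of such bonds equals the number of independent rings.
Ring-closure bonds here: 2.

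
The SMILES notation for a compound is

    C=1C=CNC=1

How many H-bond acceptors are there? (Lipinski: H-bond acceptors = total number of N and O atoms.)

N atoms: 1; O atoms: 0.
Lipinski HBA = 1 + 0 = 1.

1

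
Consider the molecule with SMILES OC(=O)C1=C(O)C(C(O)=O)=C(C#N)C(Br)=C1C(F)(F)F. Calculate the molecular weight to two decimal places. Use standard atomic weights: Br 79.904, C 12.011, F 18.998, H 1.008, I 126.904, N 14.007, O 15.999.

First, the molecular formula is C10H3BrF3NO5 (counting implicit H from valence).
  Br: 1 × 79.904 = 79.904
  C: 10 × 12.011 = 120.110
  F: 3 × 18.998 = 56.994
  H: 3 × 1.008 = 3.024
  N: 1 × 14.007 = 14.007
  O: 5 × 15.999 = 79.995
Sum: 1×79.904 + 10×12.011 + 3×18.998 + 3×1.008 + 1×14.007 + 5×15.999 = 354.034 → 354.03 g/mol.

354.03 g/mol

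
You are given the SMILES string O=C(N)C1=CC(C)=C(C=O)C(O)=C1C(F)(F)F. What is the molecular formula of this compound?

C10H8F3NO3

Walk through each heavy atom and fill implicit hydrogens from standard valence (C 4, N 3, O 2, S 2, halogen 1):
  atom 1: O, bond orders sum to 2 (valence 2) → 0 H
  atom 2: C, bond orders sum to 4 (valence 4) → 0 H
  atom 3: N, bond orders sum to 1 (valence 3) → 2 H
  atom 4: C, bond orders sum to 4 (valence 4) → 0 H
  atom 5: C, bond orders sum to 3 (valence 4) → 1 H
  atom 6: C, bond orders sum to 4 (valence 4) → 0 H
  atom 7: C, bond orders sum to 1 (valence 4) → 3 H
  atom 8: C, bond orders sum to 4 (valence 4) → 0 H
  atom 9: C, bond orders sum to 3 (valence 4) → 1 H
  atom 10: O, bond orders sum to 2 (valence 2) → 0 H
  atom 11: C, bond orders sum to 4 (valence 4) → 0 H
  atom 12: O, bond orders sum to 1 (valence 2) → 1 H
  atom 13: C, bond orders sum to 4 (valence 4) → 0 H
  atom 14: C, bond orders sum to 4 (valence 4) → 0 H
  atom 15: F (halogen, monovalent) → 0 H
  atom 16: F (halogen, monovalent) → 0 H
  atom 17: F (halogen, monovalent) → 0 H
Totals → C:10, H:8, F:3, N:1, O:3.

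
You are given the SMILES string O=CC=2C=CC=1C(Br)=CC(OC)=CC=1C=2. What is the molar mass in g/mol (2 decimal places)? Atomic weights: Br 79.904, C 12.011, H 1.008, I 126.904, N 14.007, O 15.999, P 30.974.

265.11 g/mol

First, the molecular formula is C12H9BrO2 (counting implicit H from valence).
  Br: 1 × 79.904 = 79.904
  C: 12 × 12.011 = 144.132
  H: 9 × 1.008 = 9.072
  O: 2 × 15.999 = 31.998
Sum: 1×79.904 + 12×12.011 + 9×1.008 + 2×15.999 = 265.106 → 265.11 g/mol.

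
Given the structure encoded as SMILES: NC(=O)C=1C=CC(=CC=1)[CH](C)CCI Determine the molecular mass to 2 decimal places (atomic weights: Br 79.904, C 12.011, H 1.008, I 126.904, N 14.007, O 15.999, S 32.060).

First, the molecular formula is C11H14INO (counting implicit H from valence).
  C: 11 × 12.011 = 132.121
  H: 14 × 1.008 = 14.112
  I: 1 × 126.904 = 126.904
  N: 1 × 14.007 = 14.007
  O: 1 × 15.999 = 15.999
Sum: 11×12.011 + 14×1.008 + 1×126.904 + 1×14.007 + 1×15.999 = 303.143 → 303.14 g/mol.

303.14 g/mol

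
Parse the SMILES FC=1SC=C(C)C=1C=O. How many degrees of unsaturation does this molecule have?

4

Degree of unsaturation = (number of rings) + (number of π bonds).
Ring closures in the SMILES: 1.
π bonds: 3 double bonds (each 1 DoU) → 3 DoU from unsaturation.
Total DoU = 1 + 3 = 4.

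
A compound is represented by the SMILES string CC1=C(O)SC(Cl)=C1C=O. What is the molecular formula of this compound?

Walk through each heavy atom and fill implicit hydrogens from standard valence (C 4, N 3, O 2, S 2, halogen 1):
  atom 1: C, bond orders sum to 1 (valence 4) → 3 H
  atom 2: C, bond orders sum to 4 (valence 4) → 0 H
  atom 3: C, bond orders sum to 4 (valence 4) → 0 H
  atom 4: O, bond orders sum to 1 (valence 2) → 1 H
  atom 5: S, bond orders sum to 2 (valence 2) → 0 H
  atom 6: C, bond orders sum to 4 (valence 4) → 0 H
  atom 7: Cl (halogen, monovalent) → 0 H
  atom 8: C, bond orders sum to 4 (valence 4) → 0 H
  atom 9: C, bond orders sum to 3 (valence 4) → 1 H
  atom 10: O, bond orders sum to 2 (valence 2) → 0 H
Totals → C:6, H:5, Cl:1, O:2, S:1.
In Hill order: C6H5ClO2S.

C6H5ClO2S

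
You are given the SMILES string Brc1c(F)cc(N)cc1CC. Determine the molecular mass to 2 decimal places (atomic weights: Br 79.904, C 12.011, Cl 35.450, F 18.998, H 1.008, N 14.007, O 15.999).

First, the molecular formula is C8H9BrFN (counting implicit H from valence).
  Br: 1 × 79.904 = 79.904
  C: 8 × 12.011 = 96.088
  F: 1 × 18.998 = 18.998
  H: 9 × 1.008 = 9.072
  N: 1 × 14.007 = 14.007
Sum: 1×79.904 + 8×12.011 + 1×18.998 + 9×1.008 + 1×14.007 = 218.069 → 218.07 g/mol.

218.07 g/mol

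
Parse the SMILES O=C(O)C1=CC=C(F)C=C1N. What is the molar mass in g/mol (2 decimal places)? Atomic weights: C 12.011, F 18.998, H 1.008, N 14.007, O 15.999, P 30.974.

First, the molecular formula is C7H6FNO2 (counting implicit H from valence).
  C: 7 × 12.011 = 84.077
  F: 1 × 18.998 = 18.998
  H: 6 × 1.008 = 6.048
  N: 1 × 14.007 = 14.007
  O: 2 × 15.999 = 31.998
Sum: 7×12.011 + 1×18.998 + 6×1.008 + 1×14.007 + 2×15.999 = 155.128 → 155.13 g/mol.

155.13 g/mol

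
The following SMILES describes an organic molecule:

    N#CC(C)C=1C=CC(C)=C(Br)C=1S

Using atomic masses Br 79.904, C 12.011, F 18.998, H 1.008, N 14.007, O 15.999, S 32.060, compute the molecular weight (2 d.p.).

256.16 g/mol

First, the molecular formula is C10H10BrNS (counting implicit H from valence).
  Br: 1 × 79.904 = 79.904
  C: 10 × 12.011 = 120.110
  H: 10 × 1.008 = 10.080
  N: 1 × 14.007 = 14.007
  S: 1 × 32.060 = 32.060
Sum: 1×79.904 + 10×12.011 + 10×1.008 + 1×14.007 + 1×32.060 = 256.161 → 256.16 g/mol.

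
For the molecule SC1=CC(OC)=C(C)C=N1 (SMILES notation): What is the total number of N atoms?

1

Scan the SMILES for N atoms (remember two-letter symbols like Cl and Br are single atoms).
Nitrogen count: 1.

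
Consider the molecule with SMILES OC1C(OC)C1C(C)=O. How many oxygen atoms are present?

3

Scan the SMILES for O atoms (remember two-letter symbols like Cl and Br are single atoms).
Oxygen count: 3.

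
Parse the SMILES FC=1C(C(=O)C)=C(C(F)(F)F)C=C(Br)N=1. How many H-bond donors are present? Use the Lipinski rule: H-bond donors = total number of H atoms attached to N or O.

0

Donors: find every N or O and count the H atoms it carries.
  atom 5 (O): bond orders sum to 2 → 0 H
  atom 15 (N): bond orders sum to 3 → 0 H
Lipinski HBD = 0.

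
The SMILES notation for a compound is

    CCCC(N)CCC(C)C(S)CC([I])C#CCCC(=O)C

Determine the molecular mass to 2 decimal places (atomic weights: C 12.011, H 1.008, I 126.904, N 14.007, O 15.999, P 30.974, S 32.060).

First, the molecular formula is C17H30INOS (counting implicit H from valence).
  C: 17 × 12.011 = 204.187
  H: 30 × 1.008 = 30.240
  I: 1 × 126.904 = 126.904
  N: 1 × 14.007 = 14.007
  O: 1 × 15.999 = 15.999
  S: 1 × 32.060 = 32.060
Sum: 17×12.011 + 30×1.008 + 1×126.904 + 1×14.007 + 1×15.999 + 1×32.060 = 423.397 → 423.40 g/mol.

423.40 g/mol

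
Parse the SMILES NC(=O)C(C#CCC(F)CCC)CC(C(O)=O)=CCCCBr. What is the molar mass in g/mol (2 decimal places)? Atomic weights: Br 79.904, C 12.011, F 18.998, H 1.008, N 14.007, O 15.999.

First, the molecular formula is C16H23BrFNO3 (counting implicit H from valence).
  Br: 1 × 79.904 = 79.904
  C: 16 × 12.011 = 192.176
  F: 1 × 18.998 = 18.998
  H: 23 × 1.008 = 23.184
  N: 1 × 14.007 = 14.007
  O: 3 × 15.999 = 47.997
Sum: 1×79.904 + 16×12.011 + 1×18.998 + 23×1.008 + 1×14.007 + 3×15.999 = 376.266 → 376.27 g/mol.

376.27 g/mol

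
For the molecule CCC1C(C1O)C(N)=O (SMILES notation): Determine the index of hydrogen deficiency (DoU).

Molecular formula: C6H11NO2.
DoU = (2C + 2 + N − H − X) / 2, where X is the halogen count and O/S are ignored.
    = (2·6 + 2 + 1 − 11 − 0) / 2 = 4 / 2 = 2.

2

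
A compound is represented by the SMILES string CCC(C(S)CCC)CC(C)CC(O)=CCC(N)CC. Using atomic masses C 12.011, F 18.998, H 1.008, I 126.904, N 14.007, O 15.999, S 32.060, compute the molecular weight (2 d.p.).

301.53 g/mol

First, the molecular formula is C17H35NOS (counting implicit H from valence).
  C: 17 × 12.011 = 204.187
  H: 35 × 1.008 = 35.280
  N: 1 × 14.007 = 14.007
  O: 1 × 15.999 = 15.999
  S: 1 × 32.060 = 32.060
Sum: 17×12.011 + 35×1.008 + 1×14.007 + 1×15.999 + 1×32.060 = 301.533 → 301.53 g/mol.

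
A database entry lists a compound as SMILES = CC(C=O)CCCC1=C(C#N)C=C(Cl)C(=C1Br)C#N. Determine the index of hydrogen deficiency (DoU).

Degree of unsaturation = (number of rings) + (number of π bonds).
Ring closures in the SMILES: 1.
π bonds: 4 double bonds (each 1 DoU), 2 triple bonds (each 2 DoU) → 8 DoU from unsaturation.
Total DoU = 1 + 8 = 9.

9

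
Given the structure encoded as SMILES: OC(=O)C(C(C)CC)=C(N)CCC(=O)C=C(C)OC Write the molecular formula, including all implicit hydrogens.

Walk through each heavy atom and fill implicit hydrogens from standard valence (C 4, N 3, O 2, S 2, halogen 1):
  atom 1: O, bond orders sum to 1 (valence 2) → 1 H
  atom 2: C, bond orders sum to 4 (valence 4) → 0 H
  atom 3: O, bond orders sum to 2 (valence 2) → 0 H
  atom 4: C, bond orders sum to 4 (valence 4) → 0 H
  atom 5: C, bond orders sum to 3 (valence 4) → 1 H
  atom 6: C, bond orders sum to 1 (valence 4) → 3 H
  atom 7: C, bond orders sum to 2 (valence 4) → 2 H
  atom 8: C, bond orders sum to 1 (valence 4) → 3 H
  atom 9: C, bond orders sum to 4 (valence 4) → 0 H
  atom 10: N, bond orders sum to 1 (valence 3) → 2 H
  atom 11: C, bond orders sum to 2 (valence 4) → 2 H
  atom 12: C, bond orders sum to 2 (valence 4) → 2 H
  atom 13: C, bond orders sum to 4 (valence 4) → 0 H
  atom 14: O, bond orders sum to 2 (valence 2) → 0 H
  atom 15: C, bond orders sum to 3 (valence 4) → 1 H
  atom 16: C, bond orders sum to 4 (valence 4) → 0 H
  atom 17: C, bond orders sum to 1 (valence 4) → 3 H
  atom 18: O, bond orders sum to 2 (valence 2) → 0 H
  atom 19: C, bond orders sum to 1 (valence 4) → 3 H
Totals → C:14, H:23, N:1, O:4.

C14H23NO4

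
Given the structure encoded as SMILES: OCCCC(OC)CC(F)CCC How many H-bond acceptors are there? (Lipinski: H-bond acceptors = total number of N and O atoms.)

2

N atoms: 0; O atoms: 2.
Lipinski HBA = 0 + 2 = 2.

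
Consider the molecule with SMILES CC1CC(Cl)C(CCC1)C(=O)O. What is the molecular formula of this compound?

C9H15ClO2

Walk through each heavy atom and fill implicit hydrogens from standard valence (C 4, N 3, O 2, S 2, halogen 1):
  atom 1: C, bond orders sum to 1 (valence 4) → 3 H
  atom 2: C, bond orders sum to 3 (valence 4) → 1 H
  atom 3: C, bond orders sum to 2 (valence 4) → 2 H
  atom 4: C, bond orders sum to 3 (valence 4) → 1 H
  atom 5: Cl (halogen, monovalent) → 0 H
  atom 6: C, bond orders sum to 3 (valence 4) → 1 H
  atom 7: C, bond orders sum to 2 (valence 4) → 2 H
  atom 8: C, bond orders sum to 2 (valence 4) → 2 H
  atom 9: C, bond orders sum to 2 (valence 4) → 2 H
  atom 10: C, bond orders sum to 4 (valence 4) → 0 H
  atom 11: O, bond orders sum to 2 (valence 2) → 0 H
  atom 12: O, bond orders sum to 1 (valence 2) → 1 H
Totals → C:9, H:15, Cl:1, O:2.
In Hill order: C9H15ClO2.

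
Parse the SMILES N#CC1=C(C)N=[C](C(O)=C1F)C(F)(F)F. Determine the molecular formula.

C8H4F4N2O

Walk through each heavy atom and fill implicit hydrogens from standard valence (C 4, N 3, O 2, S 2, halogen 1):
  atom 1: N, bond orders sum to 3 (valence 3) → 0 H
  atom 2: C, bond orders sum to 4 (valence 4) → 0 H
  atom 3: C, bond orders sum to 4 (valence 4) → 0 H
  atom 4: C, bond orders sum to 4 (valence 4) → 0 H
  atom 5: C, bond orders sum to 1 (valence 4) → 3 H
  atom 6: N, bond orders sum to 3 (valence 3) → 0 H
  atom 7: C with explicit H count 0
  atom 8: C, bond orders sum to 4 (valence 4) → 0 H
  atom 9: O, bond orders sum to 1 (valence 2) → 1 H
  atom 10: C, bond orders sum to 4 (valence 4) → 0 H
  atom 11: F (halogen, monovalent) → 0 H
  atom 12: C, bond orders sum to 4 (valence 4) → 0 H
  atom 13: F (halogen, monovalent) → 0 H
  atom 14: F (halogen, monovalent) → 0 H
  atom 15: F (halogen, monovalent) → 0 H
Totals → C:8, H:4, F:4, N:2, O:1.
In Hill order: C8H4F4N2O.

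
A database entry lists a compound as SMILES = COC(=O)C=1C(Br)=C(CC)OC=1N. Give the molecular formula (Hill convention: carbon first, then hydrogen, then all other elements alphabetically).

Walk through each heavy atom and fill implicit hydrogens from standard valence (C 4, N 3, O 2, S 2, halogen 1):
  atom 1: C, bond orders sum to 1 (valence 4) → 3 H
  atom 2: O, bond orders sum to 2 (valence 2) → 0 H
  atom 3: C, bond orders sum to 4 (valence 4) → 0 H
  atom 4: O, bond orders sum to 2 (valence 2) → 0 H
  atom 5: C, bond orders sum to 4 (valence 4) → 0 H
  atom 6: C, bond orders sum to 4 (valence 4) → 0 H
  atom 7: Br (halogen, monovalent) → 0 H
  atom 8: C, bond orders sum to 4 (valence 4) → 0 H
  atom 9: C, bond orders sum to 2 (valence 4) → 2 H
  atom 10: C, bond orders sum to 1 (valence 4) → 3 H
  atom 11: O, bond orders sum to 2 (valence 2) → 0 H
  atom 12: C, bond orders sum to 4 (valence 4) → 0 H
  atom 13: N, bond orders sum to 1 (valence 3) → 2 H
Totals → C:8, H:10, Br:1, N:1, O:3.
In Hill order: C8H10BrNO3.

C8H10BrNO3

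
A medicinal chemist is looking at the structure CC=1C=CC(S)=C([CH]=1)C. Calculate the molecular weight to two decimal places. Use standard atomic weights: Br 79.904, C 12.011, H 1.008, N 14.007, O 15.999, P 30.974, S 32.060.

First, the molecular formula is C8H10S (counting implicit H from valence).
  C: 8 × 12.011 = 96.088
  H: 10 × 1.008 = 10.080
  S: 1 × 32.060 = 32.060
Sum: 8×12.011 + 10×1.008 + 1×32.060 = 138.228 → 138.23 g/mol.

138.23 g/mol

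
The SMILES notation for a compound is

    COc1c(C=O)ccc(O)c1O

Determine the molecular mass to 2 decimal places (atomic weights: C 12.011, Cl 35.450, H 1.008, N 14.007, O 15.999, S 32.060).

First, the molecular formula is C8H8O4 (counting implicit H from valence).
  C: 8 × 12.011 = 96.088
  H: 8 × 1.008 = 8.064
  O: 4 × 15.999 = 63.996
Sum: 8×12.011 + 8×1.008 + 4×15.999 = 168.148 → 168.15 g/mol.

168.15 g/mol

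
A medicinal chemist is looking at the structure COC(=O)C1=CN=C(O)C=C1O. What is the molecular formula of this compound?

C7H7NO4

Walk through each heavy atom and fill implicit hydrogens from standard valence (C 4, N 3, O 2, S 2, halogen 1):
  atom 1: C, bond orders sum to 1 (valence 4) → 3 H
  atom 2: O, bond orders sum to 2 (valence 2) → 0 H
  atom 3: C, bond orders sum to 4 (valence 4) → 0 H
  atom 4: O, bond orders sum to 2 (valence 2) → 0 H
  atom 5: C, bond orders sum to 4 (valence 4) → 0 H
  atom 6: C, bond orders sum to 3 (valence 4) → 1 H
  atom 7: N, bond orders sum to 3 (valence 3) → 0 H
  atom 8: C, bond orders sum to 4 (valence 4) → 0 H
  atom 9: O, bond orders sum to 1 (valence 2) → 1 H
  atom 10: C, bond orders sum to 3 (valence 4) → 1 H
  atom 11: C, bond orders sum to 4 (valence 4) → 0 H
  atom 12: O, bond orders sum to 1 (valence 2) → 1 H
Totals → C:7, H:7, N:1, O:4.
In Hill order: C7H7NO4.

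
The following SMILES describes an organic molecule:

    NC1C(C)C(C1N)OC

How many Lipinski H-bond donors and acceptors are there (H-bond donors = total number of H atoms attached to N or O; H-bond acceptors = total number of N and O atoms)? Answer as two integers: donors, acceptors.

4, 3

Donors: find every N or O and count the H atoms it carries.
  atom 1 (N): bond orders sum to 1 → 2 H
  atom 7 (N): bond orders sum to 1 → 2 H
  atom 8 (O): bond orders sum to 2 → 0 H
Lipinski HBD = 4.
Acceptors: N atoms = 2, O atoms = 1 → HBA = 3.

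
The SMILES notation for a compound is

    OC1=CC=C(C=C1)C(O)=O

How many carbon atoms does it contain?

7

Count every carbon token in the SMILES (each C, including those in ring-closure positions and inside branches).
Carbon count: 7.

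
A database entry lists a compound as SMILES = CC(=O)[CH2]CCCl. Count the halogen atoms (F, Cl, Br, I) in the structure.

1

Halogen atoms appear at heavy-atom position 7 (1×Cl).
Other groups present: 1 ketone.
Halogen count: 1.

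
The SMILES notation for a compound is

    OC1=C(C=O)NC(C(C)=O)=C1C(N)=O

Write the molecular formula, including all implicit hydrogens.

Walk through each heavy atom and fill implicit hydrogens from standard valence (C 4, N 3, O 2, S 2, halogen 1):
  atom 1: O, bond orders sum to 1 (valence 2) → 1 H
  atom 2: C, bond orders sum to 4 (valence 4) → 0 H
  atom 3: C, bond orders sum to 4 (valence 4) → 0 H
  atom 4: C, bond orders sum to 3 (valence 4) → 1 H
  atom 5: O, bond orders sum to 2 (valence 2) → 0 H
  atom 6: N, bond orders sum to 2 (valence 3) → 1 H
  atom 7: C, bond orders sum to 4 (valence 4) → 0 H
  atom 8: C, bond orders sum to 4 (valence 4) → 0 H
  atom 9: C, bond orders sum to 1 (valence 4) → 3 H
  atom 10: O, bond orders sum to 2 (valence 2) → 0 H
  atom 11: C, bond orders sum to 4 (valence 4) → 0 H
  atom 12: C, bond orders sum to 4 (valence 4) → 0 H
  atom 13: N, bond orders sum to 1 (valence 3) → 2 H
  atom 14: O, bond orders sum to 2 (valence 2) → 0 H
Totals → C:8, H:8, N:2, O:4.

C8H8N2O4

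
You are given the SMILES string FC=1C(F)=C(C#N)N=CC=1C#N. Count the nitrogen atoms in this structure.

Scan the SMILES for N atoms (remember two-letter symbols like Cl and Br are single atoms).
Nitrogen count: 3.

3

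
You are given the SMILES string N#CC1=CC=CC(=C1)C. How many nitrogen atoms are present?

Scan the SMILES for N atoms (remember two-letter symbols like Cl and Br are single atoms).
Nitrogen count: 1.

1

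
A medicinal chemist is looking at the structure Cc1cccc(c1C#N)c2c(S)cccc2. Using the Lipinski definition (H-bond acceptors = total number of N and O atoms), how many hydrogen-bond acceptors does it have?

N atoms: 1; O atoms: 0.
Lipinski HBA = 1 + 0 = 1.

1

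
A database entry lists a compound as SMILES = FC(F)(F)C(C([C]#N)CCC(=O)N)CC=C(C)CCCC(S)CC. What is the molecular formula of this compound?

C17H27F3N2OS

Walk through each heavy atom and fill implicit hydrogens from standard valence (C 4, N 3, O 2, S 2, halogen 1):
  atom 1: F (halogen, monovalent) → 0 H
  atom 2: C, bond orders sum to 4 (valence 4) → 0 H
  atom 3: F (halogen, monovalent) → 0 H
  atom 4: F (halogen, monovalent) → 0 H
  atom 5: C, bond orders sum to 3 (valence 4) → 1 H
  atom 6: C, bond orders sum to 3 (valence 4) → 1 H
  atom 7: C with explicit H count 0
  atom 8: N, bond orders sum to 3 (valence 3) → 0 H
  atom 9: C, bond orders sum to 2 (valence 4) → 2 H
  atom 10: C, bond orders sum to 2 (valence 4) → 2 H
  atom 11: C, bond orders sum to 4 (valence 4) → 0 H
  atom 12: O, bond orders sum to 2 (valence 2) → 0 H
  atom 13: N, bond orders sum to 1 (valence 3) → 2 H
  atom 14: C, bond orders sum to 2 (valence 4) → 2 H
  atom 15: C, bond orders sum to 3 (valence 4) → 1 H
  atom 16: C, bond orders sum to 4 (valence 4) → 0 H
  atom 17: C, bond orders sum to 1 (valence 4) → 3 H
  atom 18: C, bond orders sum to 2 (valence 4) → 2 H
  atom 19: C, bond orders sum to 2 (valence 4) → 2 H
  atom 20: C, bond orders sum to 2 (valence 4) → 2 H
  atom 21: C, bond orders sum to 3 (valence 4) → 1 H
  atom 22: S, bond orders sum to 1 (valence 2) → 1 H
  atom 23: C, bond orders sum to 2 (valence 4) → 2 H
  atom 24: C, bond orders sum to 1 (valence 4) → 3 H
Totals → C:17, H:27, F:3, N:2, O:1, S:1.
In Hill order: C17H27F3N2OS.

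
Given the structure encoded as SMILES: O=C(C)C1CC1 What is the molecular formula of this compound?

C5H8O

Walk through each heavy atom and fill implicit hydrogens from standard valence (C 4, N 3, O 2, S 2, halogen 1):
  atom 1: O, bond orders sum to 2 (valence 2) → 0 H
  atom 2: C, bond orders sum to 4 (valence 4) → 0 H
  atom 3: C, bond orders sum to 1 (valence 4) → 3 H
  atom 4: C, bond orders sum to 3 (valence 4) → 1 H
  atom 5: C, bond orders sum to 2 (valence 4) → 2 H
  atom 6: C, bond orders sum to 2 (valence 4) → 2 H
Totals → C:5, H:8, O:1.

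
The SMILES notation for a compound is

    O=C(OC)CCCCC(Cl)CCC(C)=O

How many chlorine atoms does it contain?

Scan the SMILES for Cl atoms (remember two-letter symbols like Cl and Br are single atoms).
Chlorine count: 1.

1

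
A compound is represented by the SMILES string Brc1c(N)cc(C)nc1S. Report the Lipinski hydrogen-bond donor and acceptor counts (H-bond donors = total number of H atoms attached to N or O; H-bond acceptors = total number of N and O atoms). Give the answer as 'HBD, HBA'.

2, 2

Donors: find every N or O and count the H atoms it carries.
  atom 4 (N): bond orders sum to 1 → 2 H
  atom 8 (N): bond orders sum to 3 → 0 H
Lipinski HBD = 2.
Acceptors: N atoms = 2, O atoms = 0 → HBA = 2.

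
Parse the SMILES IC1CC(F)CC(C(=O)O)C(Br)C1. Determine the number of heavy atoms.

13

Every atom symbol written in the SMILES (organic subset) is one heavy atom; implicit H are not written.
Heavy atoms by element → Br:1, C:8, F:1, I:1, O:2.
Total: 13.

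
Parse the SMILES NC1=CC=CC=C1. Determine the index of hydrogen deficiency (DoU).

4

Molecular formula: C6H7N.
DoU = (2C + 2 + N − H − X) / 2, where X is the halogen count and O/S are ignored.
    = (2·6 + 2 + 1 − 7 − 0) / 2 = 8 / 2 = 4.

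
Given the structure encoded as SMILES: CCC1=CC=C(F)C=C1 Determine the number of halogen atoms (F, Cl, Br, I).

Halogen atoms appear at heavy-atom position 7 (1×F).
Halogen count: 1.

1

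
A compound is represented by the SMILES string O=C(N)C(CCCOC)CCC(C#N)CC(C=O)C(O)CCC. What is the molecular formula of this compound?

C17H30N2O4

Walk through each heavy atom and fill implicit hydrogens from standard valence (C 4, N 3, O 2, S 2, halogen 1):
  atom 1: O, bond orders sum to 2 (valence 2) → 0 H
  atom 2: C, bond orders sum to 4 (valence 4) → 0 H
  atom 3: N, bond orders sum to 1 (valence 3) → 2 H
  atom 4: C, bond orders sum to 3 (valence 4) → 1 H
  atom 5: C, bond orders sum to 2 (valence 4) → 2 H
  atom 6: C, bond orders sum to 2 (valence 4) → 2 H
  atom 7: C, bond orders sum to 2 (valence 4) → 2 H
  atom 8: O, bond orders sum to 2 (valence 2) → 0 H
  atom 9: C, bond orders sum to 1 (valence 4) → 3 H
  atom 10: C, bond orders sum to 2 (valence 4) → 2 H
  atom 11: C, bond orders sum to 2 (valence 4) → 2 H
  atom 12: C, bond orders sum to 3 (valence 4) → 1 H
  atom 13: C, bond orders sum to 4 (valence 4) → 0 H
  atom 14: N, bond orders sum to 3 (valence 3) → 0 H
  atom 15: C, bond orders sum to 2 (valence 4) → 2 H
  atom 16: C, bond orders sum to 3 (valence 4) → 1 H
  atom 17: C, bond orders sum to 3 (valence 4) → 1 H
  atom 18: O, bond orders sum to 2 (valence 2) → 0 H
  atom 19: C, bond orders sum to 3 (valence 4) → 1 H
  atom 20: O, bond orders sum to 1 (valence 2) → 1 H
  atom 21: C, bond orders sum to 2 (valence 4) → 2 H
  atom 22: C, bond orders sum to 2 (valence 4) → 2 H
  atom 23: C, bond orders sum to 1 (valence 4) → 3 H
Totals → C:17, H:30, N:2, O:4.
In Hill order: C17H30N2O4.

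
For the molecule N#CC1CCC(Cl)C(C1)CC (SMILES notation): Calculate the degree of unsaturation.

Molecular formula: C9H14ClN.
DoU = (2C + 2 + N − H − X) / 2, where X is the halogen count and O/S are ignored.
    = (2·9 + 2 + 1 − 14 − 1) / 2 = 6 / 2 = 3.

3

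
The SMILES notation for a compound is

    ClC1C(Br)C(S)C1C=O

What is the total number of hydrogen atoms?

Walk through each heavy atom and fill implicit hydrogens from standard valence (C 4, N 3, O 2, S 2, halogen 1):
  atom 1: Cl (halogen, monovalent) → 0 H
  atom 2: C, bond orders sum to 3 (valence 4) → 1 H
  atom 3: C, bond orders sum to 3 (valence 4) → 1 H
  atom 4: Br (halogen, monovalent) → 0 H
  atom 5: C, bond orders sum to 3 (valence 4) → 1 H
  atom 6: S, bond orders sum to 1 (valence 2) → 1 H
  atom 7: C, bond orders sum to 3 (valence 4) → 1 H
  atom 8: C, bond orders sum to 3 (valence 4) → 1 H
  atom 9: O, bond orders sum to 2 (valence 2) → 0 H
Total hydrogens: 6.

6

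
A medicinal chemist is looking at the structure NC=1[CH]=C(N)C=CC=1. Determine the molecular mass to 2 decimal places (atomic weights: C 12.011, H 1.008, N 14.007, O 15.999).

First, the molecular formula is C6H8N2 (counting implicit H from valence).
  C: 6 × 12.011 = 72.066
  H: 8 × 1.008 = 8.064
  N: 2 × 14.007 = 28.014
Sum: 6×12.011 + 8×1.008 + 2×14.007 = 108.144 → 108.14 g/mol.

108.14 g/mol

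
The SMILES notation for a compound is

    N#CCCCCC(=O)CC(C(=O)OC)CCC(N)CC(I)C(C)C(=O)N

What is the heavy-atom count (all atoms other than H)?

Every atom symbol written in the SMILES (organic subset) is one heavy atom; implicit H are not written.
Heavy atoms by element → C:18, I:1, N:3, O:4.
Total: 26.

26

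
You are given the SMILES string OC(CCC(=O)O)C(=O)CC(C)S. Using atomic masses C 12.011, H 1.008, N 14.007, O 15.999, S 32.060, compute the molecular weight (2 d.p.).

206.26 g/mol

First, the molecular formula is C8H14O4S (counting implicit H from valence).
  C: 8 × 12.011 = 96.088
  H: 14 × 1.008 = 14.112
  O: 4 × 15.999 = 63.996
  S: 1 × 32.060 = 32.060
Sum: 8×12.011 + 14×1.008 + 4×15.999 + 1×32.060 = 206.256 → 206.26 g/mol.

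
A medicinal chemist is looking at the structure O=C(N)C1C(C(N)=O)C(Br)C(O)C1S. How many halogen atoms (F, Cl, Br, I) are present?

Halogen atoms appear at heavy-atom position 10 (1×Br).
Other groups present: 2 amide, 1 hydroxyl, 1 thiol.
Halogen count: 1.

1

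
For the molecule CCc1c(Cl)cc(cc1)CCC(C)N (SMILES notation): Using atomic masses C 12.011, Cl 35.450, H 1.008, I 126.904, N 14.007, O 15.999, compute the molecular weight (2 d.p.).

First, the molecular formula is C12H18ClN (counting implicit H from valence).
  C: 12 × 12.011 = 144.132
  Cl: 1 × 35.450 = 35.450
  H: 18 × 1.008 = 18.144
  N: 1 × 14.007 = 14.007
Sum: 12×12.011 + 1×35.450 + 18×1.008 + 1×14.007 = 211.733 → 211.73 g/mol.

211.73 g/mol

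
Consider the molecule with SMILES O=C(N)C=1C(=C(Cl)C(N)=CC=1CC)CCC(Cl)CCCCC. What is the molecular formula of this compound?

Walk through each heavy atom and fill implicit hydrogens from standard valence (C 4, N 3, O 2, S 2, halogen 1):
  atom 1: O, bond orders sum to 2 (valence 2) → 0 H
  atom 2: C, bond orders sum to 4 (valence 4) → 0 H
  atom 3: N, bond orders sum to 1 (valence 3) → 2 H
  atom 4: C, bond orders sum to 4 (valence 4) → 0 H
  atom 5: C, bond orders sum to 4 (valence 4) → 0 H
  atom 6: C, bond orders sum to 4 (valence 4) → 0 H
  atom 7: Cl (halogen, monovalent) → 0 H
  atom 8: C, bond orders sum to 4 (valence 4) → 0 H
  atom 9: N, bond orders sum to 1 (valence 3) → 2 H
  atom 10: C, bond orders sum to 3 (valence 4) → 1 H
  atom 11: C, bond orders sum to 4 (valence 4) → 0 H
  atom 12: C, bond orders sum to 2 (valence 4) → 2 H
  atom 13: C, bond orders sum to 1 (valence 4) → 3 H
  atom 14: C, bond orders sum to 2 (valence 4) → 2 H
  atom 15: C, bond orders sum to 2 (valence 4) → 2 H
  atom 16: C, bond orders sum to 3 (valence 4) → 1 H
  atom 17: Cl (halogen, monovalent) → 0 H
  atom 18: C, bond orders sum to 2 (valence 4) → 2 H
  atom 19: C, bond orders sum to 2 (valence 4) → 2 H
  atom 20: C, bond orders sum to 2 (valence 4) → 2 H
  atom 21: C, bond orders sum to 2 (valence 4) → 2 H
  atom 22: C, bond orders sum to 1 (valence 4) → 3 H
Totals → C:17, H:26, Cl:2, N:2, O:1.

C17H26Cl2N2O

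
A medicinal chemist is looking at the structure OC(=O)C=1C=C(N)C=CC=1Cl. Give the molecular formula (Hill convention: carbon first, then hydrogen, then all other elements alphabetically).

Walk through each heavy atom and fill implicit hydrogens from standard valence (C 4, N 3, O 2, S 2, halogen 1):
  atom 1: O, bond orders sum to 1 (valence 2) → 1 H
  atom 2: C, bond orders sum to 4 (valence 4) → 0 H
  atom 3: O, bond orders sum to 2 (valence 2) → 0 H
  atom 4: C, bond orders sum to 4 (valence 4) → 0 H
  atom 5: C, bond orders sum to 3 (valence 4) → 1 H
  atom 6: C, bond orders sum to 4 (valence 4) → 0 H
  atom 7: N, bond orders sum to 1 (valence 3) → 2 H
  atom 8: C, bond orders sum to 3 (valence 4) → 1 H
  atom 9: C, bond orders sum to 3 (valence 4) → 1 H
  atom 10: C, bond orders sum to 4 (valence 4) → 0 H
  atom 11: Cl (halogen, monovalent) → 0 H
Totals → C:7, H:6, Cl:1, N:1, O:2.

C7H6ClNO2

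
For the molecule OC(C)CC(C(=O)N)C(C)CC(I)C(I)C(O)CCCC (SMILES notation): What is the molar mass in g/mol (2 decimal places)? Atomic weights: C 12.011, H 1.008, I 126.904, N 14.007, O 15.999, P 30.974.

525.21 g/mol

First, the molecular formula is C15H29I2NO3 (counting implicit H from valence).
  C: 15 × 12.011 = 180.165
  H: 29 × 1.008 = 29.232
  I: 2 × 126.904 = 253.808
  N: 1 × 14.007 = 14.007
  O: 3 × 15.999 = 47.997
Sum: 15×12.011 + 29×1.008 + 2×126.904 + 1×14.007 + 3×15.999 = 525.209 → 525.21 g/mol.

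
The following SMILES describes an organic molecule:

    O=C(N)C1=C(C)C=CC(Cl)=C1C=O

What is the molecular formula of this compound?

C9H8ClNO2

Walk through each heavy atom and fill implicit hydrogens from standard valence (C 4, N 3, O 2, S 2, halogen 1):
  atom 1: O, bond orders sum to 2 (valence 2) → 0 H
  atom 2: C, bond orders sum to 4 (valence 4) → 0 H
  atom 3: N, bond orders sum to 1 (valence 3) → 2 H
  atom 4: C, bond orders sum to 4 (valence 4) → 0 H
  atom 5: C, bond orders sum to 4 (valence 4) → 0 H
  atom 6: C, bond orders sum to 1 (valence 4) → 3 H
  atom 7: C, bond orders sum to 3 (valence 4) → 1 H
  atom 8: C, bond orders sum to 3 (valence 4) → 1 H
  atom 9: C, bond orders sum to 4 (valence 4) → 0 H
  atom 10: Cl (halogen, monovalent) → 0 H
  atom 11: C, bond orders sum to 4 (valence 4) → 0 H
  atom 12: C, bond orders sum to 3 (valence 4) → 1 H
  atom 13: O, bond orders sum to 2 (valence 2) → 0 H
Totals → C:9, H:8, Cl:1, N:1, O:2.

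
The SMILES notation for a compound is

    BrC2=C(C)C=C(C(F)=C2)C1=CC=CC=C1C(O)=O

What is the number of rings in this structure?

In SMILES, each pair of matching ring-closure digits denotes one ring-closing bond; the number of such bonds equals the number of independent rings.
Ring-closure bonds here: 2.

2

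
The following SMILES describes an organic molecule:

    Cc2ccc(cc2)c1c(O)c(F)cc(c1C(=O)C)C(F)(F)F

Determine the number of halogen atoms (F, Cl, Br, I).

4

Halogen atoms appear at heavy-atom positions 12, 20, 21, 22 (4×F).
Other groups present: 1 hydroxyl, 1 ketone.
Halogen count: 4.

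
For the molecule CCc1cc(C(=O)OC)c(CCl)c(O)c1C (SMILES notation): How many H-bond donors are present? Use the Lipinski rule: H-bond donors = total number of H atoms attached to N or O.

Donors: find every N or O and count the H atoms it carries.
  atom 7 (O): bond orders sum to 2 → 0 H
  atom 8 (O): bond orders sum to 2 → 0 H
  atom 14 (O): bond orders sum to 1 → 1 H
Lipinski HBD = 1.

1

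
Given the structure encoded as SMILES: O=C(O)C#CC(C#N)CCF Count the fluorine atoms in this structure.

1

Scan the SMILES for F atoms (remember two-letter symbols like Cl and Br are single atoms).
Fluorine count: 1.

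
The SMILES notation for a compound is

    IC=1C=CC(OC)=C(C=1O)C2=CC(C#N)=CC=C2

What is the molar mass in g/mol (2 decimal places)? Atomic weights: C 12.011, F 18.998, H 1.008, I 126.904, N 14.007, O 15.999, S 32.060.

351.14 g/mol

First, the molecular formula is C14H10INO2 (counting implicit H from valence).
  C: 14 × 12.011 = 168.154
  H: 10 × 1.008 = 10.080
  I: 1 × 126.904 = 126.904
  N: 1 × 14.007 = 14.007
  O: 2 × 15.999 = 31.998
Sum: 14×12.011 + 10×1.008 + 1×126.904 + 1×14.007 + 2×15.999 = 351.143 → 351.14 g/mol.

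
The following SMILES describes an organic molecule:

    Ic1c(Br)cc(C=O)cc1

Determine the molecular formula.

C7H4BrIO

Walk through each heavy atom and fill implicit hydrogens from standard valence (C 4, N 3, O 2, S 2, halogen 1); for lowercase aromatic atoms, an aromatic c carries 1 H when it has two neighbours and 0 H with three, and aromatic n carries 0 H:
  atom 1: I (halogen, monovalent) → 0 H
  atom 2: aromatic c, 3 neighbours → 0 H
  atom 3: aromatic c, 3 neighbours → 0 H
  atom 4: Br (halogen, monovalent) → 0 H
  atom 5: aromatic c, 2 neighbours → 1 H
  atom 6: aromatic c, 3 neighbours → 0 H
  atom 7: C, bond orders sum to 3 (valence 4) → 1 H
  atom 8: O, bond orders sum to 2 (valence 2) → 0 H
  atom 9: aromatic c, 2 neighbours → 1 H
  atom 10: aromatic c, 2 neighbours → 1 H
Totals → C:7, H:4, Br:1, I:1, O:1.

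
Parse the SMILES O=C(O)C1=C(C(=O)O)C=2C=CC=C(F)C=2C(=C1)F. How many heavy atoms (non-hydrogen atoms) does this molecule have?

18

Every atom symbol written in the SMILES (organic subset) is one heavy atom; implicit H are not written.
Heavy atoms by element → C:12, F:2, O:4.
Total: 18.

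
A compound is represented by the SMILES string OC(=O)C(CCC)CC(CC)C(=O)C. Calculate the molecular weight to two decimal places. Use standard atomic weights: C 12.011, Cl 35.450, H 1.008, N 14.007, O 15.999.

200.28 g/mol

First, the molecular formula is C11H20O3 (counting implicit H from valence).
  C: 11 × 12.011 = 132.121
  H: 20 × 1.008 = 20.160
  O: 3 × 15.999 = 47.997
Sum: 11×12.011 + 20×1.008 + 3×15.999 = 200.278 → 200.28 g/mol.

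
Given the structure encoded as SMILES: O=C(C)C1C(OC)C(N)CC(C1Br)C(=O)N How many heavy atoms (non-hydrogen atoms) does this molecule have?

16

Every atom symbol written in the SMILES (organic subset) is one heavy atom; implicit H are not written.
Heavy atoms by element → Br:1, C:10, N:2, O:3.
Total: 16.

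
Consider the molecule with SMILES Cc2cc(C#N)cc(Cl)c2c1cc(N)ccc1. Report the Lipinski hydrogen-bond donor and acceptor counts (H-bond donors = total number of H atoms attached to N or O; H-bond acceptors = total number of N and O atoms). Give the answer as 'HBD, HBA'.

Donors: find every N or O and count the H atoms it carries.
  atom 6 (N): bond orders sum to 3 → 0 H
  atom 14 (N): bond orders sum to 1 → 2 H
Lipinski HBD = 2.
Acceptors: N atoms = 2, O atoms = 0 → HBA = 2.

2, 2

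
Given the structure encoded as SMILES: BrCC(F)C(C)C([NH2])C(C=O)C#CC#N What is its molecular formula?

C10H12BrFN2O

Walk through each heavy atom and fill implicit hydrogens from standard valence (C 4, N 3, O 2, S 2, halogen 1):
  atom 1: Br (halogen, monovalent) → 0 H
  atom 2: C, bond orders sum to 2 (valence 4) → 2 H
  atom 3: C, bond orders sum to 3 (valence 4) → 1 H
  atom 4: F (halogen, monovalent) → 0 H
  atom 5: C, bond orders sum to 3 (valence 4) → 1 H
  atom 6: C, bond orders sum to 1 (valence 4) → 3 H
  atom 7: C, bond orders sum to 3 (valence 4) → 1 H
  atom 8: N with explicit H count 2
  atom 9: C, bond orders sum to 3 (valence 4) → 1 H
  atom 10: C, bond orders sum to 3 (valence 4) → 1 H
  atom 11: O, bond orders sum to 2 (valence 2) → 0 H
  atom 12: C, bond orders sum to 4 (valence 4) → 0 H
  atom 13: C, bond orders sum to 4 (valence 4) → 0 H
  atom 14: C, bond orders sum to 4 (valence 4) → 0 H
  atom 15: N, bond orders sum to 3 (valence 3) → 0 H
Totals → C:10, H:12, Br:1, F:1, N:2, O:1.
In Hill order: C10H12BrFN2O.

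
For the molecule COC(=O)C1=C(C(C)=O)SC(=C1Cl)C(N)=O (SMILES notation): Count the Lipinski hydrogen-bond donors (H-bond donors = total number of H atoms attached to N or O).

Donors: find every N or O and count the H atoms it carries.
  atom 2 (O): bond orders sum to 2 → 0 H
  atom 4 (O): bond orders sum to 2 → 0 H
  atom 9 (O): bond orders sum to 2 → 0 H
  atom 15 (N): bond orders sum to 1 → 2 H
  atom 16 (O): bond orders sum to 2 → 0 H
Lipinski HBD = 2.

2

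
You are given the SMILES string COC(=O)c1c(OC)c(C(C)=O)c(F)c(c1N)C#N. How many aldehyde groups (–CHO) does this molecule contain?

Scan the SMILES for the aldehyde motif — none present.
Groups that are present: 1 ester, 1 ether, 1 ketone, 1 nitrile, 1 primary amine.

0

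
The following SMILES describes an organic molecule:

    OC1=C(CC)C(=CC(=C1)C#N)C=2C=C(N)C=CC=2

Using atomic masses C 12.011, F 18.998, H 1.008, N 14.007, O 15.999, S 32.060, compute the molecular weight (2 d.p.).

First, the molecular formula is C15H14N2O (counting implicit H from valence).
  C: 15 × 12.011 = 180.165
  H: 14 × 1.008 = 14.112
  N: 2 × 14.007 = 28.014
  O: 1 × 15.999 = 15.999
Sum: 15×12.011 + 14×1.008 + 2×14.007 + 1×15.999 = 238.290 → 238.29 g/mol.

238.29 g/mol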